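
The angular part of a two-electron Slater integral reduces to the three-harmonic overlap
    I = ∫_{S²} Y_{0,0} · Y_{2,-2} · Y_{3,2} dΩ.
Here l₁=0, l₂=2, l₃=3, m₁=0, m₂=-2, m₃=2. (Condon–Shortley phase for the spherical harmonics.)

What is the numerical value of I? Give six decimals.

0.000000

l₃=3 ∉ [2,2] — triangle fails ⇒ I = 0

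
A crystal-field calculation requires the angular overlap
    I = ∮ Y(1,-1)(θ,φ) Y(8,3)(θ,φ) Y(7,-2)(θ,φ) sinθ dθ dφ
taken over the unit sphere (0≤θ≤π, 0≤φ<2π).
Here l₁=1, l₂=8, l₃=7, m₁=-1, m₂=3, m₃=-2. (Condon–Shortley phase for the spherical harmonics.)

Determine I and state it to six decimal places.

m-sum 0 ✓  L=16 even ✓  7≤7≤9 ✓
Π(2lᵢ+1) = 3×17×15 = 765
triangle coeff Δ(1,8,7) = 1/2040
Σ_t [1,1]: t=1:−1/25401600 = -1/25401600
(3j)²=8/255 [(1 8 7; 0 0 0)], sign=+1
Σ_t [2,2]: t=2:+1/87091200 = 1/87091200
(3j)²=11/408 [(1 8 7; -1 3 -2)], sign=-1
⇒ 4πI² = 11/17
I = (-1)√(11/17/(4π)) = -0.22691696

-0.226917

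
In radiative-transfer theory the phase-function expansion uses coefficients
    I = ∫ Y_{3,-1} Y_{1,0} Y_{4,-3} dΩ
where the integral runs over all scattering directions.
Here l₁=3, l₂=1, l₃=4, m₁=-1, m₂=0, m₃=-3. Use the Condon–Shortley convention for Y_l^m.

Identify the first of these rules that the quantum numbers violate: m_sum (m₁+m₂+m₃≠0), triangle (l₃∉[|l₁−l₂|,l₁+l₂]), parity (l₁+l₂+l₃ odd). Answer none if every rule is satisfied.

m₁+m₂+m₃ = -1 + 0 − 3 = -4  ✗
triangle: |3−1|=2 ≤ l₃=4 ≤ 3+1=4
parity: l₁+l₂+l₃ = 8 is even

m_sum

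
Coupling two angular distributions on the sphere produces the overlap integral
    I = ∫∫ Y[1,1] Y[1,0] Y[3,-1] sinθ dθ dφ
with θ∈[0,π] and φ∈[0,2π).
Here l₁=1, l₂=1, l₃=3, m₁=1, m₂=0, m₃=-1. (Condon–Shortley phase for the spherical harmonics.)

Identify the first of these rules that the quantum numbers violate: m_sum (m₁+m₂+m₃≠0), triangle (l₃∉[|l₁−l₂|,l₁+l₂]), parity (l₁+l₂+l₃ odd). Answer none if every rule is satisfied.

triangle

azimuthal sum: 1 + 0 − 1 = 0  ✓
0 ≤ 3 ≤ 2 (triangle on l)  ✗
L = 1 + 1 + 3 = 5 (odd)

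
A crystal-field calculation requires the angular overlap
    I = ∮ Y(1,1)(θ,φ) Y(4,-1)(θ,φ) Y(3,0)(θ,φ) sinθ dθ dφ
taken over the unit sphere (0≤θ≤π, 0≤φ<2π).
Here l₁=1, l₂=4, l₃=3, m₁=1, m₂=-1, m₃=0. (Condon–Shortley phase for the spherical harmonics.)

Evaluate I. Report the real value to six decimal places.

m-sum 0 ✓  L=8 even ✓  3≤3≤5 ✓
Π(2lᵢ+1) = 3×9×7 = 189
triangle coeff Δ(1,4,3) = 1/252
Σ_t [1,1]: t=1:−1/36 = -1/36
(3j)²=4/63 [(1 4 3; 0 0 0)], sign=+1
Σ_t [0,0]: t=0:+1/72 = 1/72
(3j)²=5/126 [(1 4 3; 1 -1 0)], sign=-1
⇒ 4πI² = 10/21
I = (-1)√(10/21/(4π)) = -0.19466390

-0.194664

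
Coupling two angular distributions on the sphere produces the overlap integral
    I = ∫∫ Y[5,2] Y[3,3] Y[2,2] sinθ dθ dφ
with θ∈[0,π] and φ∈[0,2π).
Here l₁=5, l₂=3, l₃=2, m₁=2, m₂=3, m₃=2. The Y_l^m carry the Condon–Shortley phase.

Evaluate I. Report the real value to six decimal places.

Σmᵢ = 7 ≠ 0, so the φ-integral vanishes; I = 0

0.000000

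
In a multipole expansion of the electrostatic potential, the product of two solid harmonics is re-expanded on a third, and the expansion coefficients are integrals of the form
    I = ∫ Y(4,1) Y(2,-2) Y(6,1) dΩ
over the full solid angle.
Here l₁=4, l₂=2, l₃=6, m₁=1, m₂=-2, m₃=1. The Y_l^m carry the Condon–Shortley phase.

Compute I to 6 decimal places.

Rules hold: Σm=0, L=12 even, 2≤6≤6.
N = 9·5·13 = 585
Δ = 0!·8!·4!/13! = 1/6435
Racah Σ t=0..0: t=0:+1/2304 = 1/2304
⇒ 3j(4 2 6; 0 0 0)² = 5/143, sgn +1
Racah Σ t=0..0: t=0:+1/17280 = 1/17280
⇒ 3j(4 2 6; 1 -2 1)² = 7/1287, sgn -1
4πI² = N·(3j₀)²·(3jₘ)² = 175/1573
I = -1·√(0.111252/4π) = -0.09409136

-0.094091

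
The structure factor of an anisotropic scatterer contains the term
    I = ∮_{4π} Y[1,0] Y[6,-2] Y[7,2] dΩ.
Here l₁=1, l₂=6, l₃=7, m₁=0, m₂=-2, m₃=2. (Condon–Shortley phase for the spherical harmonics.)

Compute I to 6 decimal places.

Rules hold: Σm=0, L=14 even, 5≤7≤7.
N = 3·13·15 = 585
Δ = 0!·2!·12!/15! = 1/1365
Racah Σ t=0..0: t=0:+1/518400 = 1/518400
⇒ 3j(1 6 7; 0 0 0)² = 7/195, sgn -1
Racah Σ t=0..0: t=0:+1/967680 = 1/967680
⇒ 3j(1 6 7; 0 -2 2)² = 3/91, sgn -1
4πI² = N·(3j₀)²·(3jₘ)² = 9/13
I = +1·√(0.692308/4π) = 0.23471705

0.234717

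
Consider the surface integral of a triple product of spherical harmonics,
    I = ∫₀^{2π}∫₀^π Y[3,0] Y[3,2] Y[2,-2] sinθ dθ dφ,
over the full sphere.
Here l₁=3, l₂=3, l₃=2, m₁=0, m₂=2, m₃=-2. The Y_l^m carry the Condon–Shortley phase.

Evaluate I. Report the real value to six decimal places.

Checks pass: Σm=0; 8 even; l₃=2∈[0,6].
(2·3+1)(2·3+1)(2·2+1) = 245
Δ: 4! 2! 2! / 9! → 1/3780
sum: t=1:−1/24 t=2:+1/4 t=3:−1/24 = 1/6
3j²(3 3 2; 0 0 0) = Δ·Π!·Σ² = 4/105  (sign +1)
sum: t=3:−1/24 = -1/24
3j²(3 3 2; 0 2 -2) = Δ·Π!·Σ² = 1/21  (sign -1)
combine: 4πI² = 245·4/105·1/21 = 4/9
take √, sign -1: I = -0.18806319

-0.188063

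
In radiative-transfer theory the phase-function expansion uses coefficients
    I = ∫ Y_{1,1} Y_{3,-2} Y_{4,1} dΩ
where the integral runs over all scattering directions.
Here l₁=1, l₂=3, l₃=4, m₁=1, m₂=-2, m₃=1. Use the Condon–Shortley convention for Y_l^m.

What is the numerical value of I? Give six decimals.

-0.106622

Checks pass: Σm=0; 8 even; l₃=4∈[2,4].
(2·1+1)(2·3+1)(2·4+1) = 189
Δ: 0! 2! 6! / 9! → 1/252
sum: t=0:+1/36 = 1/36
3j²(1 3 4; 0 0 0) = Δ·Π!·Σ² = 4/63  (sign +1)
sum: t=0:+1/240 = 1/240
3j²(1 3 4; 1 -2 1) = Δ·Π!·Σ² = 1/84  (sign -1)
combine: 4πI² = 189·4/63·1/84 = 1/7
take √, sign -1: I = -0.10662181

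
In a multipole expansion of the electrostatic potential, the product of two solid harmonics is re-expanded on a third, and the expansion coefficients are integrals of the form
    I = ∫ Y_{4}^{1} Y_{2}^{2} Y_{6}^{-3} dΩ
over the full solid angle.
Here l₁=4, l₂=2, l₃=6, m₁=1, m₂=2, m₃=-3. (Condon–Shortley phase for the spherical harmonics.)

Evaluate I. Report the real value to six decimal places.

-0.178526

m-sum 0 ✓  L=12 even ✓  2≤6≤6 ✓
Π(2lᵢ+1) = 9×5×13 = 585
triangle coeff Δ(4,2,6) = 1/6435
Σ_t [0,0]: t=0:+1/2304 = 1/2304
(3j)²=5/143 [(4 2 6; 0 0 0)], sign=+1
Σ_t [0,0]: t=0:+1/17280 = 1/17280
(3j)²=14/715 [(4 2 6; 1 2 -3)], sign=-1
⇒ 4πI² = 630/1573
I = (-1)√(630/1573/(4π)) = -0.17852580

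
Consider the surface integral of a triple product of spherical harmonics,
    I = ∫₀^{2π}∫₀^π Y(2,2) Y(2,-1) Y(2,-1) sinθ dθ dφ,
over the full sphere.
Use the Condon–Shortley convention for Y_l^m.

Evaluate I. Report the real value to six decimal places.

m-sum 0 ✓  L=6 even ✓  0≤2≤4 ✓
Π(2lᵢ+1) = 5×5×5 = 125
triangle coeff Δ(2,2,2) = 1/630
Σ_t [0,2]: t=0:+1/8 t=1:−1/1 t=2:+1/8 = -3/4
(3j)²=2/35 [(2 2 2; 0 0 0)], sign=-1
Σ_t [0,0]: t=0:+1/4 = 1/4
(3j)²=3/35 [(2 2 2; 2 -1 -1)], sign=-1
⇒ 4πI² = 30/49
I = (+1)√(30/49/(4π)) = 0.22072812

0.220728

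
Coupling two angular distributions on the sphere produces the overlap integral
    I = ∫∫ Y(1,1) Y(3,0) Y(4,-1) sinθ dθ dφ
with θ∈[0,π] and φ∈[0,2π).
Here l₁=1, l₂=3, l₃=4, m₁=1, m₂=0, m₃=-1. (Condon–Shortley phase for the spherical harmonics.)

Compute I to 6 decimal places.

-0.194664

m-sum 0 ✓  L=8 even ✓  2≤4≤4 ✓
Π(2lᵢ+1) = 3×7×9 = 189
triangle coeff Δ(1,3,4) = 1/252
Σ_t [0,0]: t=0:+1/36 = 1/36
(3j)²=4/63 [(1 3 4; 0 0 0)], sign=+1
Σ_t [0,0]: t=0:+1/72 = 1/72
(3j)²=5/126 [(1 3 4; 1 0 -1)], sign=-1
⇒ 4πI² = 10/21
I = (-1)√(10/21/(4π)) = -0.19466390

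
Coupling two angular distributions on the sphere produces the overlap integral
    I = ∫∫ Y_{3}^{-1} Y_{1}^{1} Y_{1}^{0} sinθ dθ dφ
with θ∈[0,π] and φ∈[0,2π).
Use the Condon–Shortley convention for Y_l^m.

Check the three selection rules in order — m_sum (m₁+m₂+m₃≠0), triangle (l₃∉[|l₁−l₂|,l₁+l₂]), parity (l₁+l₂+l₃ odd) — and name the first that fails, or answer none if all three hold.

triangle

azimuthal sum: -1 + 1 + 0 = 0  ✓
2 ≤ 1 ≤ 4 (triangle on l)  ✗
L = 3 + 1 + 1 = 5 (odd)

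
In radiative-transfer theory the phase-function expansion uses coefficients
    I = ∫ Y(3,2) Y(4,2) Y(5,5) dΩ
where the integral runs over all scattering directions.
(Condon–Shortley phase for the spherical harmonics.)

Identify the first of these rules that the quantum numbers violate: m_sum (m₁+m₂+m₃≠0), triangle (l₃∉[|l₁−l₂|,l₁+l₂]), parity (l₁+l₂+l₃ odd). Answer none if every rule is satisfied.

azimuthal sum: 2 + 2 + 5 = 9  ✗
1 ≤ 5 ≤ 7 (triangle on l)
L = 3 + 4 + 5 = 12 (even)

m_sum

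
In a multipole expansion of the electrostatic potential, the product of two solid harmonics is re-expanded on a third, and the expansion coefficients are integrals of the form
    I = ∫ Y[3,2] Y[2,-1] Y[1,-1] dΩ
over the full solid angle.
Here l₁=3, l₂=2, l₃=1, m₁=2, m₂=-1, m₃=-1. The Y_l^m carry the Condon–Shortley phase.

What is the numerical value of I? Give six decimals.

Rules hold: Σm=0, L=6 even, 1≤1≤5.
N = 7·5·3 = 105
Δ = 4!·2!·0!/7! = 1/105
Racah Σ t=2..2: t=2:+1/4 = 1/4
⇒ 3j(3 2 1; 0 0 0)² = 3/35, sgn -1
Racah Σ t=1..1: t=1:−1/12 = -1/12
⇒ 3j(3 2 1; 2 -1 -1)² = 2/21, sgn -1
4πI² = N·(3j₀)²·(3jₘ)² = 6/7
I = +1·√(0.857143/4π) = 0.26116903

0.261169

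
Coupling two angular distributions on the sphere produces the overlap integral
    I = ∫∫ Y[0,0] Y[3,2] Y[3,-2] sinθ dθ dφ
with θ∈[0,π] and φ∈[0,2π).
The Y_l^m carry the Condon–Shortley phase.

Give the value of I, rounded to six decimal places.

Checks pass: Σm=0; 6 even; l₃=3∈[3,3].
(2·0+1)(2·3+1)(2·3+1) = 49
Δ: 0! 0! 6! / 7! → 1/7
sum: t=0:+1/36 = 1/36
3j²(0 3 3; 0 0 0) = Δ·Π!·Σ² = 1/7  (sign -1)
sum: t=0:+1/120 = 1/120
3j²(0 3 3; 0 2 -2) = Δ·Π!·Σ² = 1/7  (sign -1)
combine: 4πI² = 49·1/7·1/7 = 1/1
take √, sign +1: I = 0.28209479

0.282095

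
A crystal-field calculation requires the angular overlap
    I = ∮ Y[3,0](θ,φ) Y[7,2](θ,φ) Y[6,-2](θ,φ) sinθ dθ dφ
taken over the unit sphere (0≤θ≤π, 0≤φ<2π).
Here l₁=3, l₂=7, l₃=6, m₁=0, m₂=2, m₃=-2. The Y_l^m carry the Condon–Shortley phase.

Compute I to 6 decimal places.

Rules hold: Σm=0, L=16 even, 4≤6≤10.
N = 7·15·13 = 1365
Δ = 4!·2!·10!/17! = 1/2042040
Racah Σ t=1..3: t=1:−1/207360 t=2:+1/57600 t=3:−1/207360 = 1/129600
⇒ 3j(3 7 6; 0 0 0)² = 168/12155, sgn +1
Racah Σ t=1..3: t=1:−1/967680 t=2:+1/120960 t=3:−1/207360 = 1/414720
⇒ 3j(3 7 6; 0 2 -2)² = 21/4862, sgn +1
4πI² = N·(3j₀)²·(3jₘ)² = 37044/454597
I = +1·√(0.0814876/4π) = 0.08052685

0.080527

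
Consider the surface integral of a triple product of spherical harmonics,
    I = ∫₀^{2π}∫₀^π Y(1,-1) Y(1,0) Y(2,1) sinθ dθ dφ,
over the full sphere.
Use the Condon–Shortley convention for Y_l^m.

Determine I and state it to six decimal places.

Checks pass: Σm=0; 4 even; l₃=2∈[0,2].
(2·1+1)(2·1+1)(2·2+1) = 45
Δ: 0! 2! 2! / 5! → 1/30
sum: t=0:+1/1 = 1/1
3j²(1 1 2; 0 0 0) = Δ·Π!·Σ² = 2/15  (sign +1)
sum: t=0:+1/2 = 1/2
3j²(1 1 2; -1 0 1) = Δ·Π!·Σ² = 1/10  (sign -1)
combine: 4πI² = 45·2/15·1/10 = 3/5
take √, sign -1: I = -0.21850969

-0.218510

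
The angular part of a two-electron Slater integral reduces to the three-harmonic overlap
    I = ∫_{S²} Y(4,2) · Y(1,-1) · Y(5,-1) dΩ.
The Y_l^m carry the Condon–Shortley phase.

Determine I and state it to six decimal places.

m-sum 0 ✓  L=10 even ✓  3≤5≤5 ✓
Π(2lᵢ+1) = 9×3×11 = 297
triangle coeff Δ(4,1,5) = 1/495
Σ_t [0,0]: t=0:+1/576 = 1/576
(3j)²=5/99 [(4 1 5; 0 0 0)], sign=-1
Σ_t [0,0]: t=0:+1/2880 = 1/2880
(3j)²=2/165 [(4 1 5; 2 -1 -1)], sign=+1
⇒ 4πI² = 2/11
I = (-1)√(2/11/(4π)) = -0.12028562

-0.120286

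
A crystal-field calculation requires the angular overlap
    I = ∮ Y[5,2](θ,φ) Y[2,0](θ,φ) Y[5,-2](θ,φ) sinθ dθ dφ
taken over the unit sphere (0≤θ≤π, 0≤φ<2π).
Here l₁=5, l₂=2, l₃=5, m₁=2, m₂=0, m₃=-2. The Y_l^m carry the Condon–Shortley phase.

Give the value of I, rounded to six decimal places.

m-sum 0 ✓  L=12 even ✓  3≤5≤7 ✓
Π(2lᵢ+1) = 11×5×11 = 605
triangle coeff Δ(5,2,5) = 1/38610
Σ_t [0,2]: t=0:+1/2880 t=1:−1/576 t=2:+1/2880 = -1/960
(3j)²=10/429 [(5 2 5; 0 0 0)], sign=+1
Σ_t [0,2]: t=0:+1/2880 t=1:−1/1440 t=2:+1/20160 = -1/3360
(3j)²=6/715 [(5 2 5; 2 0 -2)], sign=+1
⇒ 4πI² = 20/169
I = (+1)√(20/169/(4π)) = 0.09704356

0.097044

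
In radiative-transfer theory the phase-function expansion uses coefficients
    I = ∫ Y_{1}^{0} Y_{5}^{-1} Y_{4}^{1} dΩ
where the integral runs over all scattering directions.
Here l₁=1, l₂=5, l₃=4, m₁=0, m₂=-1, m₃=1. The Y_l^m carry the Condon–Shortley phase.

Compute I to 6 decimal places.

-0.240571

m-sum 0 ✓  L=10 even ✓  4≤4≤6 ✓
Π(2lᵢ+1) = 3×11×9 = 297
triangle coeff Δ(1,5,4) = 1/495
Σ_t [1,1]: t=1:−1/576 = -1/576
(3j)²=5/99 [(1 5 4; 0 0 0)], sign=-1
Σ_t [1,1]: t=1:−1/720 = -1/720
(3j)²=8/165 [(1 5 4; 0 -1 1)], sign=+1
⇒ 4πI² = 8/11
I = (-1)√(8/11/(4π)) = -0.24057125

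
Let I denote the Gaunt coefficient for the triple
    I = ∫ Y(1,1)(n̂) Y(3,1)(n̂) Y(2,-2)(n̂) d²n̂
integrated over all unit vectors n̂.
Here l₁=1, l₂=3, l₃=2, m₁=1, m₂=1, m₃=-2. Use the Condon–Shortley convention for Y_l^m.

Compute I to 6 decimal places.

Checks pass: Σm=0; 6 even; l₃=2∈[2,4].
(2·1+1)(2·3+1)(2·2+1) = 105
Δ: 2! 0! 4! / 7! → 1/105
sum: t=1:−1/4 = -1/4
3j²(1 3 2; 0 0 0) = Δ·Π!·Σ² = 3/35  (sign -1)
sum: t=0:+1/48 = 1/48
3j²(1 3 2; 1 1 -2) = Δ·Π!·Σ² = 1/105  (sign +1)
combine: 4πI² = 105·3/35·1/105 = 3/35
take √, sign -1: I = -0.08258890

-0.082589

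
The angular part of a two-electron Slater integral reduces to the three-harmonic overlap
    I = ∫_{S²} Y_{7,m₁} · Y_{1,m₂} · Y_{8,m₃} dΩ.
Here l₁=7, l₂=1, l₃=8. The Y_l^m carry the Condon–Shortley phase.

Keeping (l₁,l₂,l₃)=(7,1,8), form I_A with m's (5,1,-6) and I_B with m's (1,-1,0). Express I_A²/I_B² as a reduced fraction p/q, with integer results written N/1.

13/4

Shared (l₁,l₂,l₃)=(7,1,8): N and (l;000)² cancel in I_A²/I_B².
A: Δ = 0!·14!·2!/17! = 1/2040; Racah Σ t=0..0: t=0:+1/1916006400 = 1/1916006400; ⇒ 3j(7 1 8; 5 1 -6)² = 91/2040, sgn +1
B: Δ = 0!·14!·2!/17! = 1/2040; Racah Σ t=0..0: t=0:+1/58060800 = 1/58060800; ⇒ 3j(7 1 8; 1 -1 0)² = 7/510, sgn +1
I_A²/I_B² = (91/2040)/(7/510) = 13/4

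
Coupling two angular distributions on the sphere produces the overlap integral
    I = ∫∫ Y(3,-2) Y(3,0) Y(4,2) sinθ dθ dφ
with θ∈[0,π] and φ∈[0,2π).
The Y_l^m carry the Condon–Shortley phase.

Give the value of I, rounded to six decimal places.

Rules hold: Σm=0, L=10 even, 0≤4≤6.
N = 7·7·9 = 441
Δ = 2!·4!·4!/11! = 1/34650
Racah Σ t=0..2: t=0:+1/72 t=1:−1/16 t=2:+1/72 = -5/144
⇒ 3j(3 3 4; 0 0 0)² = 2/77, sgn -1
Racah Σ t=1..2: t=1:−1/96 t=2:+1/72 = 1/288
⇒ 3j(3 3 4; -2 0 2)² = 1/462, sgn +1
4πI² = N·(3j₀)²·(3jₘ)² = 3/121
I = -1·√(0.0247934/4π) = -0.04441841

-0.044418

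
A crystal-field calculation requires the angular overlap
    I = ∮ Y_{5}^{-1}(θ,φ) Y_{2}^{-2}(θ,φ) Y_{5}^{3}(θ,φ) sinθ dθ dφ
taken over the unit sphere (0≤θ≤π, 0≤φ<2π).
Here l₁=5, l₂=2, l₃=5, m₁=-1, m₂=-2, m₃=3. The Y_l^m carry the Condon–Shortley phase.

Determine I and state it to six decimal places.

0.171169

m-sum 0 ✓  L=12 even ✓  3≤5≤7 ✓
Π(2lᵢ+1) = 11×5×11 = 605
triangle coeff Δ(5,2,5) = 1/38610
Σ_t [0,2]: t=0:+1/2880 t=1:−1/576 t=2:+1/2880 = -1/960
(3j)²=10/429 [(5 2 5; 0 0 0)], sign=+1
Σ_t [0,0]: t=0:+1/5760 = 1/5760
(3j)²=56/2145 [(5 2 5; -1 -2 3)], sign=+1
⇒ 4πI² = 560/1521
I = (+1)√(560/1521/(4π)) = 0.17116875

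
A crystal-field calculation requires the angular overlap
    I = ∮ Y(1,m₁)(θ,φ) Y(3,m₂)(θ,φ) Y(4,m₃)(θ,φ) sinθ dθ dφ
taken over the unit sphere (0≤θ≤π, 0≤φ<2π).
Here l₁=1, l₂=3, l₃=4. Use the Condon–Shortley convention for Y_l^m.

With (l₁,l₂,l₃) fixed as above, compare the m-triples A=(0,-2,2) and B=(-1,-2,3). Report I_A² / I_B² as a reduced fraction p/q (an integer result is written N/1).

4/7

Shared (l₁,l₂,l₃)=(1,3,4): N and (l;000)² cancel in I_A²/I_B².
A: Δ = 0!·2!·6!/9! = 1/252; Racah Σ t=0..0: t=0:+1/120 = 1/120; ⇒ 3j(1 3 4; 0 -2 2)² = 1/21, sgn +1
B: Δ = 0!·2!·6!/9! = 1/252; Racah Σ t=0..0: t=0:+1/240 = 1/240; ⇒ 3j(1 3 4; -1 -2 3)² = 1/12, sgn -1
I_A²/I_B² = (1/21)/(1/12) = 4/7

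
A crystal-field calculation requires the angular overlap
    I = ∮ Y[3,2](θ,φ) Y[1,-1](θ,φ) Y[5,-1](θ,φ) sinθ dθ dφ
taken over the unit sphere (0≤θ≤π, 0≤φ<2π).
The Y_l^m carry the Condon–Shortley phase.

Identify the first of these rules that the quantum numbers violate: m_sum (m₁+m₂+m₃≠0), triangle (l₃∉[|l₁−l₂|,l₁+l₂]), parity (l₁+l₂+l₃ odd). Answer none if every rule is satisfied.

triangle

azimuthal sum: 2 − 1 − 1 = 0  ✓
2 ≤ 5 ≤ 4 (triangle on l)  ✗
L = 3 + 1 + 5 = 9 (odd)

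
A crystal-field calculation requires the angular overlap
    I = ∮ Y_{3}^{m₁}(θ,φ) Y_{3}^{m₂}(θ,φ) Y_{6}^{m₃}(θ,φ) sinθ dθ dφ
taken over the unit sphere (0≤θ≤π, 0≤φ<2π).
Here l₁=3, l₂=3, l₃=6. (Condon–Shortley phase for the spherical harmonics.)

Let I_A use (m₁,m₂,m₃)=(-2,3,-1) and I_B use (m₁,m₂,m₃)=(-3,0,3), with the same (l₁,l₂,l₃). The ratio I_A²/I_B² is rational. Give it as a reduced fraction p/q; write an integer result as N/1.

Shared (l₁,l₂,l₃)=(3,3,6): N and (l;000)² cancel in I_A²/I_B².
A: Δ = 0!·6!·6!/13! = 1/12012; Racah Σ t=0..0: t=0:+1/86400 = 1/86400; ⇒ 3j(3 3 6; -2 3 -1)² = 1/1716, sgn -1
B: Δ = 0!·6!·6!/13! = 1/12012; Racah Σ t=0..0: t=0:+1/25920 = 1/25920; ⇒ 3j(3 3 6; -3 0 3)² = 1/143, sgn -1
I_A²/I_B² = (1/1716)/(1/143) = 1/12

1/12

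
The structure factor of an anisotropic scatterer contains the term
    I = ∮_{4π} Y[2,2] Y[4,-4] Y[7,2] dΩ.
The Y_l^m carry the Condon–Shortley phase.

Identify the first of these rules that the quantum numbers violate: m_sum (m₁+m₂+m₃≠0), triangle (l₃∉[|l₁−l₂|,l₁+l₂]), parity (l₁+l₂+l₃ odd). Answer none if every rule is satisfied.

azimuthal sum: 2 − 4 + 2 = 0  ✓
2 ≤ 7 ≤ 6 (triangle on l)  ✗
L = 2 + 4 + 7 = 13 (odd)

triangle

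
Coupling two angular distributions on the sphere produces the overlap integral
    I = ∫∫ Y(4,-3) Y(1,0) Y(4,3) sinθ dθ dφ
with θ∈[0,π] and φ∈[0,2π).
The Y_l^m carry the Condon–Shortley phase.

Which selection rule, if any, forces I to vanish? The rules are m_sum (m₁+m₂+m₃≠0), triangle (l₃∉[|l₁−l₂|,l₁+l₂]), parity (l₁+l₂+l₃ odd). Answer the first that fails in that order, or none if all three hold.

Σmᵢ = 0  ✓
l₃∈[|l₁−l₂|,l₁+l₂]=[3,5], have l₃=4  ✓
Σlᵢ = 9 ⇒ odd  ✗

parity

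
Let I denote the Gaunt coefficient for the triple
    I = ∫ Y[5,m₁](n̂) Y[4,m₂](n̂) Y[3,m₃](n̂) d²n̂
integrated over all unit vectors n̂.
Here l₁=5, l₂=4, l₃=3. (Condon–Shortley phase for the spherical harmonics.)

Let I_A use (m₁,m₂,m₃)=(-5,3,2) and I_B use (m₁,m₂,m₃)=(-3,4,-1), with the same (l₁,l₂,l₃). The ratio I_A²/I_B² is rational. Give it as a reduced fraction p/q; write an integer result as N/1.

25/16

Shared (l₁,l₂,l₃)=(5,4,3): N and (l;000)² cancel in I_A²/I_B².
A: Δ = 6!·4!·2!/13! = 1/180180; Racah Σ t=6..6: t=6:+1/17280 = 1/17280; ⇒ 3j(5 4 3; -5 3 2)² = 35/858, sgn -1
B: Δ = 6!·4!·2!/13! = 1/180180; Racah Σ t=6..6: t=6:+1/5760 = 1/5760; ⇒ 3j(5 4 3; -3 4 -1)² = 56/2145, sgn +1
I_A²/I_B² = (35/858)/(56/2145) = 25/16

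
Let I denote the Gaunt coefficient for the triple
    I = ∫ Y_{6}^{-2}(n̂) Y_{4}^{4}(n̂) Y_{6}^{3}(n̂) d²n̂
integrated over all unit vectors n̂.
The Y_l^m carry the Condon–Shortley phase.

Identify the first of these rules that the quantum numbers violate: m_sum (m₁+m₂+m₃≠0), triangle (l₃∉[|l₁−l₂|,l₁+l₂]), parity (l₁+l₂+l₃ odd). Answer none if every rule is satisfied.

m_sum

m₁+m₂+m₃ = -2 + 4 + 3 = 5  ✗
triangle: |6−4|=2 ≤ l₃=6 ≤ 6+4=10
parity: l₁+l₂+l₃ = 16 is even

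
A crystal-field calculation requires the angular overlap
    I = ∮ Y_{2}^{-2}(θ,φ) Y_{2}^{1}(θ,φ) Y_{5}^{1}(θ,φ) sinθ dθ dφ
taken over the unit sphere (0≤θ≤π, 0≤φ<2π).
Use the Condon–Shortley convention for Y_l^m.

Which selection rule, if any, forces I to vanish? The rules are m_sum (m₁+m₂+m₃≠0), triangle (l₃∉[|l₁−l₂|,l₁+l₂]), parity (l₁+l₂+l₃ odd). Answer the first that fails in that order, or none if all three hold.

Σmᵢ = 0  ✓
l₃∈[|l₁−l₂|,l₁+l₂]=[0,4], have l₃=5  ✗
Σlᵢ = 9 ⇒ odd

triangle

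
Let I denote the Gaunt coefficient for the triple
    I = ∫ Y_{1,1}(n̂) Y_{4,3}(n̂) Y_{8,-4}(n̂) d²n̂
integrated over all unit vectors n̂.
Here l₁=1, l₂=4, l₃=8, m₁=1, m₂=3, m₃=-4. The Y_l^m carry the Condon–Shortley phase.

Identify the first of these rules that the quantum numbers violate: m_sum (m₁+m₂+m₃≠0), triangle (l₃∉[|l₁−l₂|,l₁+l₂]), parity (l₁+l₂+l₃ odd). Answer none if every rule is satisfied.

triangle

Σmᵢ = 0  ✓
l₃∈[|l₁−l₂|,l₁+l₂]=[3,5], have l₃=8  ✗
Σlᵢ = 13 ⇒ odd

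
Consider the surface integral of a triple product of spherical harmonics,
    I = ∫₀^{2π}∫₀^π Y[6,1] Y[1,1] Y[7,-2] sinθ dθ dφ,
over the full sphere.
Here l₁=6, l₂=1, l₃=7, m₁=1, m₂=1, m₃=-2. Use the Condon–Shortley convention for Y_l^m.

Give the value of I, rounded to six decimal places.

0.209937

m-sum 0 ✓  L=14 even ✓  5≤7≤7 ✓
Π(2lᵢ+1) = 13×3×15 = 585
triangle coeff Δ(6,1,7) = 1/1365
Σ_t [0,0]: t=0:+1/518400 = 1/518400
(3j)²=7/195 [(6 1 7; 0 0 0)], sign=-1
Σ_t [0,0]: t=0:+1/1209600 = 1/1209600
(3j)²=12/455 [(6 1 7; 1 1 -2)], sign=-1
⇒ 4πI² = 36/65
I = (+1)√(36/65/(4π)) = 0.20993732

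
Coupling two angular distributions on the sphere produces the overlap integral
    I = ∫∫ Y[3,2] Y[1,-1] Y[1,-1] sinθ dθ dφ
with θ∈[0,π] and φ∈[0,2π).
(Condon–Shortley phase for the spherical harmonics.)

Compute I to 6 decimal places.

0.000000

|3−1|≤1≤3+1 violated ⇒ I = 0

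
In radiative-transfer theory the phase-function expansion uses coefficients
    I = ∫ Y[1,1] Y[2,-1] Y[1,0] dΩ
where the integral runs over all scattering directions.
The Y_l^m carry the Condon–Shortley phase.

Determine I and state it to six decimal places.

Rules hold: Σm=0, L=4 even, 1≤1≤3.
N = 3·5·3 = 45
Δ = 2!·0!·2!/5! = 1/30
Racah Σ t=1..1: t=1:−1/1 = -1/1
⇒ 3j(1 2 1; 0 0 0)² = 2/15, sgn +1
Racah Σ t=0..0: t=0:+1/2 = 1/2
⇒ 3j(1 2 1; 1 -1 0)² = 1/10, sgn -1
4πI² = N·(3j₀)²·(3jₘ)² = 3/5
I = -1·√(0.6/4π) = -0.21850969

-0.218510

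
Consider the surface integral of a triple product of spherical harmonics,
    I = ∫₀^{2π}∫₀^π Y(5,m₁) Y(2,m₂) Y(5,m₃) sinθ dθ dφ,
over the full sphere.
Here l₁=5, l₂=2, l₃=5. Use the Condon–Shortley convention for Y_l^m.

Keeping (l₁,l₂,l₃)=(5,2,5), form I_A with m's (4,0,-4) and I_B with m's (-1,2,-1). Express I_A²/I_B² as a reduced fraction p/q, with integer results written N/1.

6/25

Shared (l₁,l₂,l₃)=(5,2,5): N and (l;000)² cancel in I_A²/I_B².
A: Δ = 2!·8!·2!/13! = 1/38610; Racah Σ t=0..1: t=0:+1/20160 t=1:−1/40320 = 1/40320; ⇒ 3j(5 2 5; 4 0 -4)² = 6/715, sgn -1
B: Δ = 2!·8!·2!/13! = 1/38610; Racah Σ t=2..2: t=2:+1/2304 = 1/2304; ⇒ 3j(5 2 5; -1 2 -1)² = 5/143, sgn +1
I_A²/I_B² = (6/715)/(5/143) = 6/25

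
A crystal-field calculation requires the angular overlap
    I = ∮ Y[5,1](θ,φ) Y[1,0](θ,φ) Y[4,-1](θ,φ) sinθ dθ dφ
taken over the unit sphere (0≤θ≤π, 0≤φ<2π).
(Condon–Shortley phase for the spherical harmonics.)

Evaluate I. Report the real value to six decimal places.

-0.240571

Rules hold: Σm=0, L=10 even, 4≤4≤6.
N = 11·3·9 = 297
Δ = 2!·8!·0!/11! = 1/495
Racah Σ t=1..1: t=1:−1/576 = -1/576
⇒ 3j(5 1 4; 0 0 0)² = 5/99, sgn -1
Racah Σ t=1..1: t=1:−1/720 = -1/720
⇒ 3j(5 1 4; 1 0 -1)² = 8/165, sgn +1
4πI² = N·(3j₀)²·(3jₘ)² = 8/11
I = -1·√(0.727273/4π) = -0.24057125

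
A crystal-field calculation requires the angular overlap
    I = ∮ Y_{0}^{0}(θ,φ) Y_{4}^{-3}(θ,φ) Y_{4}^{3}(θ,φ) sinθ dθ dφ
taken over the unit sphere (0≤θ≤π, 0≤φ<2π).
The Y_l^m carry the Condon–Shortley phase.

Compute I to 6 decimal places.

-0.282095

m-sum 0 ✓  L=8 even ✓  4≤4≤4 ✓
Π(2lᵢ+1) = 1×9×9 = 81
triangle coeff Δ(0,4,4) = 1/9
Σ_t [0,0]: t=0:+1/576 = 1/576
(3j)²=1/9 [(0 4 4; 0 0 0)], sign=+1
Σ_t [0,0]: t=0:+1/5040 = 1/5040
(3j)²=1/9 [(0 4 4; 0 -3 3)], sign=-1
⇒ 4πI² = 1/1
I = (-1)√(1/1/(4π)) = -0.28209479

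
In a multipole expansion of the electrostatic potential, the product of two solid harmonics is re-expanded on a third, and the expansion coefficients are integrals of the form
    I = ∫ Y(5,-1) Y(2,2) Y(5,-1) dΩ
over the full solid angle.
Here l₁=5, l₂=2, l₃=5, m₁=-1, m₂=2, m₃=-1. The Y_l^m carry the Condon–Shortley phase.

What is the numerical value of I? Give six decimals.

Checks pass: Σm=0; 12 even; l₃=5∈[3,7].
(2·5+1)(2·2+1)(2·5+1) = 605
Δ: 2! 8! 2! / 13! → 1/38610
sum: t=0:+1/2880 t=1:−1/576 t=2:+1/2880 = -1/960
3j²(5 2 5; 0 0 0) = Δ·Π!·Σ² = 10/429  (sign +1)
sum: t=2:+1/2304 = 1/2304
3j²(5 2 5; -1 2 -1) = Δ·Π!·Σ² = 5/143  (sign +1)
combine: 4πI² = 605·10/429·5/143 = 250/507
take √, sign +1: I = 0.19808933

0.198089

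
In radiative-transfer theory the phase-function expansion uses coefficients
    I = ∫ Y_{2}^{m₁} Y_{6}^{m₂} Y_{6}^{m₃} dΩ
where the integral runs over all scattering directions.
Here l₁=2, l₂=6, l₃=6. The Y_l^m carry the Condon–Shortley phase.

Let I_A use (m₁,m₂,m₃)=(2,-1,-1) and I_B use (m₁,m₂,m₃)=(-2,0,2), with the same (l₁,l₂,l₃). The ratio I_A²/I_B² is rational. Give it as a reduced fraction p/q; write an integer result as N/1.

l's match ⇒ only the (l;m) 3-j factors differ between A and B.
A: triangle coeff Δ(2,6,6) = 1/90090; Σ_t [0,0]: t=0:+1/57600 = 1/57600; (3j)²=21/715 [(2 6 6; 2 -1 -1)], sign=-1
B: triangle coeff Δ(2,6,6) = 1/90090; Σ_t [2,2]: t=2:+1/69120 = 1/69120; (3j)²=4/143 [(2 6 6; -2 0 2)], sign=+1
I_A²/I_B² = (21/715)/(4/143) = 21/20

21/20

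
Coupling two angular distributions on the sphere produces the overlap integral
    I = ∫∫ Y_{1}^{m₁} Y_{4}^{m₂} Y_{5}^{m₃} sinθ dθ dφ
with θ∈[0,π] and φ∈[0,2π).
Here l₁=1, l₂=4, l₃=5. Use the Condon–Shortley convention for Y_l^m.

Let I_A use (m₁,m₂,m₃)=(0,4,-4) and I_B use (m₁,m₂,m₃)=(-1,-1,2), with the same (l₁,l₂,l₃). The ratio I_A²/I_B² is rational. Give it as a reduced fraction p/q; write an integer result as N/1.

l's match ⇒ only the (l;m) 3-j factors differ between A and B.
A: triangle coeff Δ(1,4,5) = 1/495; Σ_t [0,0]: t=0:+1/40320 = 1/40320; (3j)²=1/55 [(1 4 5; 0 4 -4)], sign=-1
B: triangle coeff Δ(1,4,5) = 1/495; Σ_t [0,0]: t=0:+1/1440 = 1/1440; (3j)²=7/165 [(1 4 5; -1 -1 2)], sign=-1
I_A²/I_B² = (1/55)/(7/165) = 3/7

3/7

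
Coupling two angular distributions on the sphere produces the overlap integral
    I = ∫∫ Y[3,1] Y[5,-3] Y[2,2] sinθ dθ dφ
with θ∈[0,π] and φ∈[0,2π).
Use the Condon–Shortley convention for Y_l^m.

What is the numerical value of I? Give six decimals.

-0.200476

Checks pass: Σm=0; 10 even; l₃=2∈[2,8].
(2·3+1)(2·5+1)(2·2+1) = 385
Δ: 6! 0! 4! / 11! → 1/2310
sum: t=3:−1/144 = -1/144
3j²(3 5 2; 0 0 0) = Δ·Π!·Σ² = 10/231  (sign -1)
sum: t=2:+1/1152 = 1/1152
3j²(3 5 2; 1 -3 2) = Δ·Π!·Σ² = 1/33  (sign +1)
combine: 4πI² = 385·10/231·1/33 = 50/99
take √, sign -1: I = -0.20047604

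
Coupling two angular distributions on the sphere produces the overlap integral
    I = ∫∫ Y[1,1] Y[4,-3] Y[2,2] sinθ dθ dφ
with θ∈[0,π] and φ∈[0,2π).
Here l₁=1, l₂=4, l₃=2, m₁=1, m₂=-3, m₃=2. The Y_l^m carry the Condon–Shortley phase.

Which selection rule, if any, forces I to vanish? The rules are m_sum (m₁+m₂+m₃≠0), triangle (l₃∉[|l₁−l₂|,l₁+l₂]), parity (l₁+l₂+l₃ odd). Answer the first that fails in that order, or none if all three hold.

triangle

azimuthal sum: 1 − 3 + 2 = 0  ✓
3 ≤ 2 ≤ 5 (triangle on l)  ✗
L = 1 + 4 + 2 = 7 (odd)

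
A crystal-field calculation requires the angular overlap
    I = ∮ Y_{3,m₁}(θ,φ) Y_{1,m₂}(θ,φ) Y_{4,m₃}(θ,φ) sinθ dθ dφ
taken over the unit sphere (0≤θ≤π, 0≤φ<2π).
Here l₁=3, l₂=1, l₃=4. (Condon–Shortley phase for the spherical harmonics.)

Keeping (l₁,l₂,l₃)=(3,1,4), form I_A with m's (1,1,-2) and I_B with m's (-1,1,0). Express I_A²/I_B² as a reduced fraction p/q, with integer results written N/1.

5/2

Same 3,1,4: normalisation and zero-m 3j drop out of the ratio.
A: Δ: 0! 6! 2! / 9! → 1/252; sum: t=0:+1/96 = 1/96; 3j²(3 1 4; 1 1 -2) = Δ·Π!·Σ² = 5/84  (sign +1)
B: Δ: 0! 6! 2! / 9! → 1/252; sum: t=0:+1/96 = 1/96; 3j²(3 1 4; -1 1 0) = Δ·Π!·Σ² = 1/42  (sign +1)
I_A²/I_B² = (5/84)/(1/42) = 5/2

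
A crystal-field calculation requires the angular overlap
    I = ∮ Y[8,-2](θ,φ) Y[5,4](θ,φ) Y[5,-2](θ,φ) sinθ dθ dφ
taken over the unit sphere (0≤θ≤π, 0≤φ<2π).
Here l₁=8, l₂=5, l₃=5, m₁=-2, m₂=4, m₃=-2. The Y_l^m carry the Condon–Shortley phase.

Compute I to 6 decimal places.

-0.139080

m-sum 0 ✓  L=18 even ✓  3≤5≤13 ✓
Π(2lᵢ+1) = 17×11×11 = 2057
triangle coeff Δ(8,5,5) = 1/37413090
Σ_t [3,5]: t=3:−1/1036800 t=4:+1/331776 t=5:−1/1036800 = 1/921600
(3j)²=490/46189 [(8 5 5; 0 0 0)], sign=-1
Σ_t [7,8]: t=7:−1/7257600 t=8:+1/58060800 = -1/8294400
(3j)²=1029/92378 [(8 5 5; -2 4 -2)], sign=+1
⇒ 4πI² = 252105/1037153
I = (-1)√(252105/1037153/(4π)) = -0.13907990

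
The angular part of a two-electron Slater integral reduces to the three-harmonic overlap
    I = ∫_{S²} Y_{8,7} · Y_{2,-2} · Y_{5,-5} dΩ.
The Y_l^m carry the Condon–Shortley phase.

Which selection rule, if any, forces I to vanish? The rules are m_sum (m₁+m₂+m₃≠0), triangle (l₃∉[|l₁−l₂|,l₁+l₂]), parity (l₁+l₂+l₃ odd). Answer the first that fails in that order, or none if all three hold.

triangle

Σmᵢ = 0  ✓
l₃∈[|l₁−l₂|,l₁+l₂]=[6,10], have l₃=5  ✗
Σlᵢ = 15 ⇒ odd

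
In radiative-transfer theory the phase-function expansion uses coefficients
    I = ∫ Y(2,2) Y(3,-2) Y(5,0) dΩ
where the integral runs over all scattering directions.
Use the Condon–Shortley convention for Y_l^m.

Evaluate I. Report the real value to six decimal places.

m-sum 0 ✓  L=10 even ✓  1≤5≤5 ✓
Π(2lᵢ+1) = 5×7×11 = 385
triangle coeff Δ(2,3,5) = 1/2310
Σ_t [0,0]: t=0:+1/144 = 1/144
(3j)²=10/231 [(2 3 5; 0 0 0)], sign=-1
Σ_t [0,0]: t=0:+1/2880 = 1/2880
(3j)²=1/462 [(2 3 5; 2 -2 0)], sign=-1
⇒ 4πI² = 25/693
I = (+1)√(25/693/(4π)) = 0.05357948

0.053579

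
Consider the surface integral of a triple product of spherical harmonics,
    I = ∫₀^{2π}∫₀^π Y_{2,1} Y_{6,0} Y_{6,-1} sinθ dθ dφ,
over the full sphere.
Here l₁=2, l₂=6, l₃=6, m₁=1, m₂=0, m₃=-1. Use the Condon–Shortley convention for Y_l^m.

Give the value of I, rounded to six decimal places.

-0.030344

Checks pass: Σm=0; 14 even; l₃=6∈[4,8].
(2·2+1)(2·6+1)(2·6+1) = 845
Δ: 2! 2! 10! / 15! → 1/90090
sum: t=0:+1/69120 t=1:−1/14400 t=2:+1/69120 = -7/172800
3j²(2 6 6; 0 0 0) = Δ·Π!·Σ² = 14/715  (sign -1)
sum: t=0:+1/34560 t=1:−1/28800 = -1/172800
3j²(2 6 6; 1 0 -1) = Δ·Π!·Σ² = 1/1430  (sign +1)
combine: 4πI² = 845·14/715·1/1430 = 7/605
take √, sign -1: I = -0.03034355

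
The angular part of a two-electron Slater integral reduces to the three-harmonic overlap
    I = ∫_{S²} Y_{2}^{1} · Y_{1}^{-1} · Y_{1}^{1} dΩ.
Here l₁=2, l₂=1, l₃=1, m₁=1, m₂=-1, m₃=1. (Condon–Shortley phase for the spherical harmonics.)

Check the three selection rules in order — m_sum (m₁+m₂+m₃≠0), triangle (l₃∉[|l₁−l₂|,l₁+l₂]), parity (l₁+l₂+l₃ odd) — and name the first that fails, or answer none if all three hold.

m_sum

Σmᵢ = 1  ✗
l₃∈[|l₁−l₂|,l₁+l₂]=[1,3], have l₃=1
Σlᵢ = 4 ⇒ even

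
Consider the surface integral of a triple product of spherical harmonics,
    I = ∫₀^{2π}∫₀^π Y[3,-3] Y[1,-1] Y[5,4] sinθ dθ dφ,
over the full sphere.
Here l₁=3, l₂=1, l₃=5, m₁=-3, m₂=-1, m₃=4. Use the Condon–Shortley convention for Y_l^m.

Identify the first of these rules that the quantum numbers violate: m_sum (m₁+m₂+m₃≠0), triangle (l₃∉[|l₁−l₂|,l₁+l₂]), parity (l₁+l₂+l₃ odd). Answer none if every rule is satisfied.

azimuthal sum: -3 − 1 + 4 = 0  ✓
2 ≤ 5 ≤ 4 (triangle on l)  ✗
L = 3 + 1 + 5 = 9 (odd)

triangle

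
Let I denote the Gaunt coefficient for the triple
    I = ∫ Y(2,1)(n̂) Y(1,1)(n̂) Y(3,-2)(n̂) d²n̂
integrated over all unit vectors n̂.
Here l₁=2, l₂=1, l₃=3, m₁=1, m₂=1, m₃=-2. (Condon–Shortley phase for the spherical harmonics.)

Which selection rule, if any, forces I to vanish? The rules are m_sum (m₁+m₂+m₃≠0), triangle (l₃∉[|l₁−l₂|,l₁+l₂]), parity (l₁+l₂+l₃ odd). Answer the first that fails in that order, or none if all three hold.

none

m₁+m₂+m₃ = 1 + 1 − 2 = 0  ✓
triangle: |2−1|=1 ≤ l₃=3 ≤ 2+1=3  ✓
parity: l₁+l₂+l₃ = 6 is even  ✓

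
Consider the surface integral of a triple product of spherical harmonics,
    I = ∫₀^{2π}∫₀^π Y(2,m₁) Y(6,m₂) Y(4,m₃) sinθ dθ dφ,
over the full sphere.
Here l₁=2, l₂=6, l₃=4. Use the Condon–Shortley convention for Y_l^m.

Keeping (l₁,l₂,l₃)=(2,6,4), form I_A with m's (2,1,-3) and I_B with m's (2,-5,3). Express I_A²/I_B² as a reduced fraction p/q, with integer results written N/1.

Shared (l₁,l₂,l₃)=(2,6,4): N and (l;000)² cancel in I_A²/I_B².
A: Δ = 4!·0!·8!/13! = 1/6435; Racah Σ t=0..0: t=0:+1/120960 = 1/120960; ⇒ 3j(2 6 4; 2 1 -3)² = 1/1287, sgn -1
B: Δ = 4!·0!·8!/13! = 1/6435; Racah Σ t=0..0: t=0:+1/120960 = 1/120960; ⇒ 3j(2 6 4; 2 -5 3)² = 2/39, sgn -1
I_A²/I_B² = (1/1287)/(2/39) = 1/66

1/66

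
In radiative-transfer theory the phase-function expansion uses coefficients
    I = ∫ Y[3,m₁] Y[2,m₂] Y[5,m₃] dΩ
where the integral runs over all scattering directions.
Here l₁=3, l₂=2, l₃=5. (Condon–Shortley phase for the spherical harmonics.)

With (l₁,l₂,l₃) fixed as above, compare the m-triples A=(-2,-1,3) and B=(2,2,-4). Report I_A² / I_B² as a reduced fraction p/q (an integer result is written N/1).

Same 3,2,5: normalisation and zero-m 3j drop out of the ratio.
A: Δ: 0! 6! 4! / 11! → 1/2310; sum: t=0:+1/720 = 1/720; 3j²(3 2 5; -2 -1 3) = Δ·Π!·Σ² = 8/165  (sign +1)
B: Δ: 0! 6! 4! / 11! → 1/2310; sum: t=0:+1/2880 = 1/2880; 3j²(3 2 5; 2 2 -4) = Δ·Π!·Σ² = 3/55  (sign -1)
I_A²/I_B² = (8/165)/(3/55) = 8/9

8/9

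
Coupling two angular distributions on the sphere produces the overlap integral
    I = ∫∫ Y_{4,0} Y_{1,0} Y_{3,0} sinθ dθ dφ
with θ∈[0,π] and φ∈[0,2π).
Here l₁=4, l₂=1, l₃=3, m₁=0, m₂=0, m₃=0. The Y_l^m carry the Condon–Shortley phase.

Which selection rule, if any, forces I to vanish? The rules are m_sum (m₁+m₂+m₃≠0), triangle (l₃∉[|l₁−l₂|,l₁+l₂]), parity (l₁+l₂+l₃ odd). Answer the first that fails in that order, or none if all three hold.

Σmᵢ = 0  ✓
l₃∈[|l₁−l₂|,l₁+l₂]=[3,5], have l₃=3  ✓
Σlᵢ = 8 ⇒ even  ✓

none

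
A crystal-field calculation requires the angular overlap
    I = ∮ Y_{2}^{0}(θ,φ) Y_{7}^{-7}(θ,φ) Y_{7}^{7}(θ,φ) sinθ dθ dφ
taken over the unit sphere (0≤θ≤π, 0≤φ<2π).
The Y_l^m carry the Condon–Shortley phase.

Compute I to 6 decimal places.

0.259734

Checks pass: Σm=0; 16 even; l₃=7∈[5,9].
(2·2+1)(2·7+1)(2·7+1) = 1125
Δ: 2! 2! 12! / 17! → 1/185640
sum: t=0:+1/2419200 t=1:−1/518400 t=2:+1/2419200 = -1/907200
3j²(2 7 7; 0 0 0) = Δ·Π!·Σ² = 56/3315  (sign +1)
sum: t=0:+1/1916006400 = 1/1916006400
3j²(2 7 7; 0 -7 7) = Δ·Π!·Σ² = 91/2040  (sign +1)
combine: 4πI² = 1125·56/3315·91/2040 = 245/289
take √, sign +1: I = 0.25973423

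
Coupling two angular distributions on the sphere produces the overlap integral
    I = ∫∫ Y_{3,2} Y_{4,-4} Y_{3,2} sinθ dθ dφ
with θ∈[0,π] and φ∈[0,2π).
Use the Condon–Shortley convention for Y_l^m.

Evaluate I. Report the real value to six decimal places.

0.214561

m-sum 0 ✓  L=10 even ✓  1≤3≤7 ✓
Π(2lᵢ+1) = 7×9×7 = 441
triangle coeff Δ(3,4,3) = 1/34650
Σ_t [1,3]: t=1:−1/72 t=2:+1/16 t=3:−1/72 = 5/144
(3j)²=2/77 [(3 4 3; 0 0 0)], sign=-1
Σ_t [0,0]: t=0:+1/576 = 1/576
(3j)²=5/99 [(3 4 3; 2 -4 2)], sign=-1
⇒ 4πI² = 70/121
I = (+1)√(70/121/(4π)) = 0.21456131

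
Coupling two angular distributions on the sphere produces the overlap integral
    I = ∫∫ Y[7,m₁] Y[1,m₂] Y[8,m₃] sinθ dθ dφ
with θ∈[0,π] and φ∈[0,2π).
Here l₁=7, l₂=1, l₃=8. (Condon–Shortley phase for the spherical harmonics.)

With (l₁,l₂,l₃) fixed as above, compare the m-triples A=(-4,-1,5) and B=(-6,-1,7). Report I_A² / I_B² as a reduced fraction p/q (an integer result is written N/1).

26/35

Shared (l₁,l₂,l₃)=(7,1,8): N and (l;000)² cancel in I_A²/I_B².
A: Δ = 0!·14!·2!/17! = 1/2040; Racah Σ t=0..0: t=0:+1/479001600 = 1/479001600; ⇒ 3j(7 1 8; -4 -1 5)² = 13/340, sgn -1
B: Δ = 0!·14!·2!/17! = 1/2040; Racah Σ t=0..0: t=0:+1/12454041600 = 1/12454041600; ⇒ 3j(7 1 8; -6 -1 7)² = 7/136, sgn -1
I_A²/I_B² = (13/340)/(7/136) = 26/35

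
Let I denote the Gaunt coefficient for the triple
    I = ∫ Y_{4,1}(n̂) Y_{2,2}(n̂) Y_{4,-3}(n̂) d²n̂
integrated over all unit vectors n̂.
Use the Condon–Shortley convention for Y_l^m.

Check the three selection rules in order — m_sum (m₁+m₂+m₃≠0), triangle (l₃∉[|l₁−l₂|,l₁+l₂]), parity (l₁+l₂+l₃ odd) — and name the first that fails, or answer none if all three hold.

m₁+m₂+m₃ = 1 + 2 − 3 = 0  ✓
triangle: |4−2|=2 ≤ l₃=4 ≤ 4+2=6  ✓
parity: l₁+l₂+l₃ = 10 is even  ✓

none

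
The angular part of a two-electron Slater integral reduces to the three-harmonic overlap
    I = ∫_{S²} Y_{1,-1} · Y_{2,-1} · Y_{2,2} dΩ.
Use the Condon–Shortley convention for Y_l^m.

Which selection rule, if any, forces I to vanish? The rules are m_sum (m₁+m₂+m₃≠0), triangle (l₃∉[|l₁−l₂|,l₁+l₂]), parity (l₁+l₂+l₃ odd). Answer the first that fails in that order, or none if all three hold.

m₁+m₂+m₃ = -1 − 1 + 2 = 0  ✓
triangle: |1−2|=1 ≤ l₃=2 ≤ 1+2=3  ✓
parity: l₁+l₂+l₃ = 5 is odd  ✗

parity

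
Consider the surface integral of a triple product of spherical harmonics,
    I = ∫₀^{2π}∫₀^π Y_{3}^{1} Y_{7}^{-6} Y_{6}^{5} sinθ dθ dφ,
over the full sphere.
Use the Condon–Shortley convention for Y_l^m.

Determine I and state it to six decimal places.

m-sum 0 ✓  L=16 even ✓  4≤6≤10 ✓
Π(2lᵢ+1) = 7×15×13 = 1365
triangle coeff Δ(3,7,6) = 1/2042040
Σ_t [1,3]: t=1:−1/207360 t=2:+1/57600 t=3:−1/207360 = 1/129600
(3j)²=168/12155 [(3 7 6; 0 0 0)], sign=+1
Σ_t [0,1]: t=0:+1/17418240 t=1:−1/21772800 = 1/87091200
(3j)²=11/14280 [(3 7 6; 1 -6 5)], sign=-1
⇒ 4πI² = 21/1445
I = (-1)√(21/1445/(4π)) = -0.03400719

-0.034007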